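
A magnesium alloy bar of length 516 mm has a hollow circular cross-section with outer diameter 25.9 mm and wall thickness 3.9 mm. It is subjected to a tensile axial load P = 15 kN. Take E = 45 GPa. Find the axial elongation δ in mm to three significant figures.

A = 269.5 mm².
δ_mech = NL/(AE) = 15000·516/(269.5·45000) = 0.6381 mm.

0.638 mm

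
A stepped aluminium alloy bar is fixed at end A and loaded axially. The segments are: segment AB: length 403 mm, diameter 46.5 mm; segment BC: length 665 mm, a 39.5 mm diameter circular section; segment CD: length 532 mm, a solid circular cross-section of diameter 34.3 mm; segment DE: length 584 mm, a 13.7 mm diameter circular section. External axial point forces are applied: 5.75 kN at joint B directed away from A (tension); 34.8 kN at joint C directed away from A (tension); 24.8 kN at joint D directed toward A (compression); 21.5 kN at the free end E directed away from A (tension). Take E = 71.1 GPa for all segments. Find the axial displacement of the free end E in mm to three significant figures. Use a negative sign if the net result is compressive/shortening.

1.54 mm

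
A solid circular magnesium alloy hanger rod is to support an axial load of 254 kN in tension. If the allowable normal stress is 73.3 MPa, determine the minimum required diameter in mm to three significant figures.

66.4 mm

Required area A ≥ P/σ_allow = 254000/73.3 = 3465 mm².
For a solid circular section, d ≥ √(4A/π) = 66.42 mm.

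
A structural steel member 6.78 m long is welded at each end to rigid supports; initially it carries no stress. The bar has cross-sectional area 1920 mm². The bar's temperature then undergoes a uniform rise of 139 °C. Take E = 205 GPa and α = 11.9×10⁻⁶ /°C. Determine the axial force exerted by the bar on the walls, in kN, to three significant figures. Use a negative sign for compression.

Free thermal expansion αLΔT = 11.9e-6 · 6780 · 139 = 11.21 mm.
The walls impose strain ε = −(11.21)/6780 = -1.6541e-03; σ = Eε = 205000 · -1.6541e-03 = -339.1 MPa.
Wall reaction R = σ·A = -339.1·1920 = -651100 N = -651.1 kN.

-651 kN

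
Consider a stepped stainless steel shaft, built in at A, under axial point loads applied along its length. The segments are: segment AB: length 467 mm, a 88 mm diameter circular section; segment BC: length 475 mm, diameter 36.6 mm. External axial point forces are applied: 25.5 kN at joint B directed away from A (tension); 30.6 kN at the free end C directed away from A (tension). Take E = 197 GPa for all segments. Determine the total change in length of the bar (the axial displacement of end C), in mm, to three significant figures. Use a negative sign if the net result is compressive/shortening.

0.0920 mm

Internal axial forces (sectioning from the free end, tension +): N_BC = 30.6 kN, N_AB = 56.1 kN.
A_AB = 6082 mm².
A_BC = 1052 mm².
δ_AB = 56100·467/(6082·197000) = 0.02187 mm
δ_BC = 30600·475/(1052·197000) = 0.07013 mm
δ = Σδ_i = 0.09199 mm.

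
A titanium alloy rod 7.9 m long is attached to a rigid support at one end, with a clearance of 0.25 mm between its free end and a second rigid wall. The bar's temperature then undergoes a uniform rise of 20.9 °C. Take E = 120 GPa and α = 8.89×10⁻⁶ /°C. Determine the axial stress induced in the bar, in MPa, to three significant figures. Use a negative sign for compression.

-18.5 MPa

Free thermal expansion αLΔT = 8.89e-6 · 7900 · 20.9 = 1.468 mm.
The walls engage after the gap closes; constrained expansion = 1.468 − 0.25 = 1.218 mm.
The walls impose strain ε = −(1.218)/7900 = -1.5416e-04; σ = Eε = 120000 · -1.5416e-04 = -18.5 MPa.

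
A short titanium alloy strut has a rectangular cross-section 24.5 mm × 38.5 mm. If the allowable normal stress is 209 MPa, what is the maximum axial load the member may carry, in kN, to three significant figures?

197 kN

A = 943.2 mm².
P_max = σ_allow · A = 209 · 943.2 = 197100 N = 197.1 kN.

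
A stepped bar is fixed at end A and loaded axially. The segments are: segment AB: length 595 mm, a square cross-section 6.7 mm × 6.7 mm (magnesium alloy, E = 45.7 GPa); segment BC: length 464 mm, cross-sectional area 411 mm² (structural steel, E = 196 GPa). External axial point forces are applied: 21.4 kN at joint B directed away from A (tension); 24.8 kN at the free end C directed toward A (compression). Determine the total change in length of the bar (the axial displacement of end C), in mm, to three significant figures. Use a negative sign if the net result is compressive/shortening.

-1.13 mm

Internal axial forces (sectioning from the free end, tension +): N_BC = -24.8 kN, N_AB = -3.4 kN.
A_AB = 44.89 mm².
δ_AB = -3400·595/(44.89·45700) = -0.9861 mm
δ_BC = -24800·464/(411·196000) = -0.1428 mm
δ = Σδ_i = -1.129 mm.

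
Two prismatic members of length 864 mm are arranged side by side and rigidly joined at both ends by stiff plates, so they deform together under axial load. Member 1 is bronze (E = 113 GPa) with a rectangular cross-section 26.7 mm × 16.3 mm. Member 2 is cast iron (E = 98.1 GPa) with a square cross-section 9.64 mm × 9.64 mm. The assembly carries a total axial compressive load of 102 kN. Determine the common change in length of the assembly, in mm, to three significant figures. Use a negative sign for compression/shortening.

A_1 = 435.2 mm².
A_2 = 92.93 mm².
Equal strain + equilibrium ⇒ each member carries load in proportion to AE: A₁E₁ = 49180000 N, A₂E₂ = 9116000 N, ΣAE = 58300000 N.
δ = PL/ΣAE = -102000·864/58300000 = -1.512 mm.

-1.51 mm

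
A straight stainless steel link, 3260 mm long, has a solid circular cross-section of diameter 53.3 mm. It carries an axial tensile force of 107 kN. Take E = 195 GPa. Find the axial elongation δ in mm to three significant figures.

A = 2231 mm².
δ_mech = NL/(AE) = 107000·3260/(2231·195000) = 0.8017 mm.

0.802 mm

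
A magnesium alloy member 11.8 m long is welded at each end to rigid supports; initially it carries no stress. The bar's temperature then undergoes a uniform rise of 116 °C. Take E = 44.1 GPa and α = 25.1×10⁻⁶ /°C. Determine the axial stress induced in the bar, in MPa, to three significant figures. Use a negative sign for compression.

-128 MPa

Free thermal expansion αLΔT = 25.1e-6 · 11800 · 116 = 34.36 mm.
The walls impose strain ε = −(34.36)/11800 = -2.9116e-03; σ = Eε = 44100 · -2.9116e-03 = -128.4 MPa.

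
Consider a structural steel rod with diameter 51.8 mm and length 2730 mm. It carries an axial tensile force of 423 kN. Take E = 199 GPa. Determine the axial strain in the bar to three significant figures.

0.00101

A = 2107 mm².
σ = N/A = 200.7 MPa; ε = σ/E = 200.7/199000 = 1.009e-03.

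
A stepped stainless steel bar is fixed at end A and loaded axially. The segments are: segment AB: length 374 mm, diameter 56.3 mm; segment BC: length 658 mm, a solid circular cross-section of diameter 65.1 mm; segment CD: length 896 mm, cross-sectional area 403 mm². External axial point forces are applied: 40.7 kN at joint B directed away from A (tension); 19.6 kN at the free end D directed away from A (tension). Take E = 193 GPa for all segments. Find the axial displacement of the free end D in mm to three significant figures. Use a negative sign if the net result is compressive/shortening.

Internal axial forces (sectioning from the free end, tension +): N_CD = 19.6 kN, N_BC = 19.6 kN, N_AB = 60.3 kN.
A_AB = 2489 mm².
A_BC = 3329 mm².
δ_AB = 60300·374/(2489·193000) = 0.04694 mm
δ_BC = 19600·658/(3329·193000) = 0.02008 mm
δ_CD = 19600·896/(403·193000) = 0.2258 mm
δ = Σδ_i = 0.2928 mm.

0.293 mm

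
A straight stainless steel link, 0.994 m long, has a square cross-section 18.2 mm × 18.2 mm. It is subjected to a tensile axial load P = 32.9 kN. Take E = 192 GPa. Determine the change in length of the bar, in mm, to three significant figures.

A = 331.2 mm².
δ_mech = NL/(AE) = 32900·994/(331.2·192000) = 0.5142 mm.

0.514 mm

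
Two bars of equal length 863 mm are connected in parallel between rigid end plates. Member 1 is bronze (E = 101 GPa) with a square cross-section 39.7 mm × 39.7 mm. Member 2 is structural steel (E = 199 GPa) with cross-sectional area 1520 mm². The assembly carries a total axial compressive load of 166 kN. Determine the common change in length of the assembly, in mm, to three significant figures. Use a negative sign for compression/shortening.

A_1 = 1576 mm².
Equal strain + equilibrium ⇒ each member carries load in proportion to AE: A₁E₁ = 159200000 N, A₂E₂ = 302500000 N, ΣAE = 461700000 N.
δ = PL/ΣAE = -166000·863/461700000 = -0.3103 mm.

-0.310 mm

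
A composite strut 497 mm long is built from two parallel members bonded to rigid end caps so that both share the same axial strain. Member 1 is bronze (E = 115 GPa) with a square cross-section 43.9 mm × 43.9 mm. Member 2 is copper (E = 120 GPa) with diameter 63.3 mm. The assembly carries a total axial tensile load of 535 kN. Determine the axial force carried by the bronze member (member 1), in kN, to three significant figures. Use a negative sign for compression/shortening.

A_1 = 1927 mm².
A_2 = 3147 mm².
Equal strain + equilibrium ⇒ each member carries load in proportion to AE: A₁E₁ = 221600000 N, A₂E₂ = 377600000 N, ΣAE = 599300000 N.
F₁ = P·A₁E₁/ΣAE = 535000·221600000/599300000 = 197900 N.

198 kN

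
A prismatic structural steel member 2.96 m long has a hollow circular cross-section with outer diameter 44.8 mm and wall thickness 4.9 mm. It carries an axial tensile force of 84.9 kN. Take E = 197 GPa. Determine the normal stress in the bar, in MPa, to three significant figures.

138 MPa

A = 614.2 mm².
σ = N/A = 84900/614.2 = 138.2 MPa.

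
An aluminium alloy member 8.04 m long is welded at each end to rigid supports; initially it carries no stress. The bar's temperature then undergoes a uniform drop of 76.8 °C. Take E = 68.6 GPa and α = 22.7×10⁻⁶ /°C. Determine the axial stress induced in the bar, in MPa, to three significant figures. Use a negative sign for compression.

120 MPa

Free thermal expansion αLΔT = 22.7e-6 · 8040 · -76.8 = -14.02 mm.
The walls impose strain ε = −(-14.02)/8040 = 1.7434e-03; σ = Eε = 68600 · 1.7434e-03 = 119.6 MPa.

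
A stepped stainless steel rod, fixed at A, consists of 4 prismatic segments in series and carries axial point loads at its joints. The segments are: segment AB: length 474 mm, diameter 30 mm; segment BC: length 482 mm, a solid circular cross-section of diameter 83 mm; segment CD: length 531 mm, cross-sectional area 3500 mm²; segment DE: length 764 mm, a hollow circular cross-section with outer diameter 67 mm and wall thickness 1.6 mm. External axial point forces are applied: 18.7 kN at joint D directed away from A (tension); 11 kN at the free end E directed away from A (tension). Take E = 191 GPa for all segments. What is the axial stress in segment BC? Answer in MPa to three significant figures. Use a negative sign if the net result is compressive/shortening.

5.49 MPa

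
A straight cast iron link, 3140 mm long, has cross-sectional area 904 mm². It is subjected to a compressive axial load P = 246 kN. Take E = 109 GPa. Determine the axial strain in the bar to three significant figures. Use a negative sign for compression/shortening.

σ = N/A = -272.1 MPa; ε = σ/E = -272.1/109000 = -2.497e-03.

-0.00250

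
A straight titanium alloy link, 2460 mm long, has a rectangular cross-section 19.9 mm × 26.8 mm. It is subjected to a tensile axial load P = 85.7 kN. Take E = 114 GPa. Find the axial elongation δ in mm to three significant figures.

3.47 mm

A = 533.3 mm².
δ_mech = NL/(AE) = 85700·2460/(533.3·114000) = 3.468 mm.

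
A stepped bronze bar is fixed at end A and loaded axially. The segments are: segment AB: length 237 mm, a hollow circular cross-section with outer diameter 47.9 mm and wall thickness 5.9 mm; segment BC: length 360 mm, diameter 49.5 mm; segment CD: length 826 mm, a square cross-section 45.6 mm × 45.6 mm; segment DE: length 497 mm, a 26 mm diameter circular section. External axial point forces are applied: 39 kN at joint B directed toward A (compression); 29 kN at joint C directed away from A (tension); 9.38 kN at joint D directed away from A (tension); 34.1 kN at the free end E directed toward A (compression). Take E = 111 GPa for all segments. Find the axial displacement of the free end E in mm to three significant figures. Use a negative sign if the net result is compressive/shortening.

Internal axial forces (sectioning from the free end, tension +): N_DE = -34.1 kN, N_CD = -24.72 kN, N_BC = 4.28 kN, N_AB = -34.72 kN.
A_AB = 778.5 mm².
A_BC = 1924 mm².
A_CD = 2079 mm².
A_DE = 530.9 mm².
δ_AB = -34720·237/(778.5·111000) = -0.09523 mm
δ_BC = 4280·360/(1924·111000) = 0.007213 mm
δ_CD = -24720·826/(2079·111000) = -0.08847 mm
δ_DE = -34100·497/(530.9·111000) = -0.2876 mm
δ = Σδ_i = -0.4641 mm.

-0.464 mm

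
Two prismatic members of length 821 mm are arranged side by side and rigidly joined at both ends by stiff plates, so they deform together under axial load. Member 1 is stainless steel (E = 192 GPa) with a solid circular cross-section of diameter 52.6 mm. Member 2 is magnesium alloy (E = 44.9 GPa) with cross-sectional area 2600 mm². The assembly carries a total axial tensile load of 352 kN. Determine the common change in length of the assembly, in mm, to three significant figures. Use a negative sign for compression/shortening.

0.541 mm

A_1 = 2173 mm².
Equal strain + equilibrium ⇒ each member carries load in proportion to AE: A₁E₁ = 417200000 N, A₂E₂ = 116700000 N, ΣAE = 534000000 N.
δ = PL/ΣAE = 352000·821/534000000 = 0.5412 mm.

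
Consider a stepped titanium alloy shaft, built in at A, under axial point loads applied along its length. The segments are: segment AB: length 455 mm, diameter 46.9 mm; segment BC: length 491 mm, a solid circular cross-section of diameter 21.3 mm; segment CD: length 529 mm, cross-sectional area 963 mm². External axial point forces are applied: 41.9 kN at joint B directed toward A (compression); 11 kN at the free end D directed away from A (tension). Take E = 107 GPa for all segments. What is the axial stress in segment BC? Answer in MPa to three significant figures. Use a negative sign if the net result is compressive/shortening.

30.9 MPa

Internal axial forces (sectioning from the free end, tension +): N_CD = 11 kN, N_BC = 11 kN, N_AB = -30.9 kN.
A_BC = 356.3 mm².
σ_BC = N_BC/A_BC = 11000/356.3 = 30.87 MPa.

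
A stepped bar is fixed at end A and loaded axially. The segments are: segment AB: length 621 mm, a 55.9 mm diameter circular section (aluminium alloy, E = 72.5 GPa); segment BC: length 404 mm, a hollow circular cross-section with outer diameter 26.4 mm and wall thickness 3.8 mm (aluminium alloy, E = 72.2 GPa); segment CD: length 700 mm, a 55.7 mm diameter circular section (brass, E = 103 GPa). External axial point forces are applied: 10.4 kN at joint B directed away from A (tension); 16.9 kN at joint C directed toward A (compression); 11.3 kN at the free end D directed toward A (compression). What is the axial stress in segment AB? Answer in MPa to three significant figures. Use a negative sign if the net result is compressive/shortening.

Internal axial forces (sectioning from the free end, tension +): N_CD = -11.3 kN, N_BC = -28.2 kN, N_AB = -17.8 kN.
A_AB = 2454 mm².
σ_AB = N_AB/A_AB = -17800/2454 = -7.253 MPa.

-7.25 MPa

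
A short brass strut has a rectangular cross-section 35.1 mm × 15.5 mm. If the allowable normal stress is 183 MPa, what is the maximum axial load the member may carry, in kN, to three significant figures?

99.6 kN

A = 544.1 mm².
P_max = σ_allow · A = 183 · 544.1 = 99560 N = 99.56 kN.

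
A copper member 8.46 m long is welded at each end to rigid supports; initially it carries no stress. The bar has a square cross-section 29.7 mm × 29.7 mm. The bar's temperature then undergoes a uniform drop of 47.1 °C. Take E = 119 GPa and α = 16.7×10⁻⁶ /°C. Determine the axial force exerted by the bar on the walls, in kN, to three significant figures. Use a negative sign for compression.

82.6 kN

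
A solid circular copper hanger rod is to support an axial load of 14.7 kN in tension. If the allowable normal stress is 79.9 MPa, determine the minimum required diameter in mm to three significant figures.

Required area A ≥ P/σ_allow = 14700/79.9 = 184 mm².
For a solid circular section, d ≥ √(4A/π) = 15.31 mm.

15.3 mm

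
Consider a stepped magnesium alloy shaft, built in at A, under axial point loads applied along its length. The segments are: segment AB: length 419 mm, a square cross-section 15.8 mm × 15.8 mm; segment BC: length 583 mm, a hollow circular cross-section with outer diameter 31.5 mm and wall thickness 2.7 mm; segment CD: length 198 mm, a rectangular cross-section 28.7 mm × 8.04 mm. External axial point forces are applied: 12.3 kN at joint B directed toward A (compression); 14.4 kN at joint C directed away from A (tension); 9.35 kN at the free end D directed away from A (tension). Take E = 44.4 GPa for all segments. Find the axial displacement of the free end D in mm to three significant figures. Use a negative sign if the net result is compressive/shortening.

Internal axial forces (sectioning from the free end, tension +): N_CD = 9.35 kN, N_BC = 23.75 kN, N_AB = 11.45 kN.
A_AB = 249.6 mm².
A_BC = 244.3 mm².
A_CD = 230.7 mm².
δ_AB = 11450·419/(249.6·44400) = 0.4328 mm
δ_BC = 23750·583/(244.3·44400) = 1.277 mm
δ_CD = 9350·198/(230.7·44400) = 0.1807 mm
δ = Σδ_i = 1.89 mm.

1.89 mm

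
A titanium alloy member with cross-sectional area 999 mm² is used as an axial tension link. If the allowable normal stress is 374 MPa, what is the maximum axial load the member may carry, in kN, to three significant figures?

P_max = σ_allow · A = 374 · 999 = 373600 N = 373.6 kN.

374 kN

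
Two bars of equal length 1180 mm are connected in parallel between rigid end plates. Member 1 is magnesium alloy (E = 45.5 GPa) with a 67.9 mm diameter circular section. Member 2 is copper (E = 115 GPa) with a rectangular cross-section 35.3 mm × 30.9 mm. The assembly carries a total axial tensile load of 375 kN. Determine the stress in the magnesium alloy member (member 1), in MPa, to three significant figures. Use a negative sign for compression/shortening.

A_1 = 3621 mm².
A_2 = 1091 mm².
Equal strain + equilibrium ⇒ each member carries load in proportion to AE: A₁E₁ = 164800000 N, A₂E₂ = 125400000 N, ΣAE = 290200000 N.
σ₁ = P·E₁/ΣAE = 375000·45500/290200000 = 58.8 MPa.

58.8 MPa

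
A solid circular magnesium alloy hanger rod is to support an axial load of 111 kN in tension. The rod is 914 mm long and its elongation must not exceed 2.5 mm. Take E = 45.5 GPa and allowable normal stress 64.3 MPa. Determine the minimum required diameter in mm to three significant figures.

Required area A ≥ P/σ_allow = 111000/64.3 = 1726 mm².
For a solid circular section, d ≥ √(4A/π) = 46.88 mm.
Elongation limit: A ≥ PL/(Eδ_allow) = 111000·914/(45500·2.5) = 891.9 mm² ⇒ d ≥ 33.7 mm.
The stress limit governs.

46.9 mm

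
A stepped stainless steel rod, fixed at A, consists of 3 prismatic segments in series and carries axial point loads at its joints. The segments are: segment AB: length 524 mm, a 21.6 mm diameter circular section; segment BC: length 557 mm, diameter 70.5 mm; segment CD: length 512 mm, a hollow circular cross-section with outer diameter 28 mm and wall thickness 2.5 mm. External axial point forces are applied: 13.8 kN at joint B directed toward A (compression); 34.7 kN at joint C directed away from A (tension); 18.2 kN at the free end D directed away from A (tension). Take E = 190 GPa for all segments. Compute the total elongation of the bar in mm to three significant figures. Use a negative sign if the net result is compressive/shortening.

0.579 mm

Internal axial forces (sectioning from the free end, tension +): N_CD = 18.2 kN, N_BC = 52.9 kN, N_AB = 39.1 kN.
A_AB = 366.4 mm².
A_BC = 3904 mm².
A_CD = 200.3 mm².
δ_AB = 39100·524/(366.4·190000) = 0.2943 mm
δ_BC = 52900·557/(3904·190000) = 0.03973 mm
δ_CD = 18200·512/(200.3·190000) = 0.2449 mm
δ = Σδ_i = 0.5789 mm.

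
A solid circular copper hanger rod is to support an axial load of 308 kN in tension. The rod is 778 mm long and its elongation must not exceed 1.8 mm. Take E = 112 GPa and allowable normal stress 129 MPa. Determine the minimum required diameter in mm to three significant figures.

Required area A ≥ P/σ_allow = 308000/129 = 2388 mm².
For a solid circular section, d ≥ √(4A/π) = 55.14 mm.
Elongation limit: A ≥ PL/(Eδ_allow) = 308000·778/(112000·1.8) = 1189 mm² ⇒ d ≥ 38.9 mm.
The stress limit governs.

55.1 mm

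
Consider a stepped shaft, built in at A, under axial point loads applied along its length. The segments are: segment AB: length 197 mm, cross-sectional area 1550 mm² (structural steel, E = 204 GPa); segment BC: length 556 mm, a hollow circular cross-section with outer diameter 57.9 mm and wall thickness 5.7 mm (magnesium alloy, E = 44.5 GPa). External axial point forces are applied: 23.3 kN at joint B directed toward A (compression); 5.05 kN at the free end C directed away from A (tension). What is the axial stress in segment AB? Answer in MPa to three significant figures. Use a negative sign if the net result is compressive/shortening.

-11.8 MPa

Internal axial forces (sectioning from the free end, tension +): N_BC = 5.05 kN, N_AB = -18.25 kN.
σ_AB = N_AB/A_AB = -18250/1550 = -11.77 MPa.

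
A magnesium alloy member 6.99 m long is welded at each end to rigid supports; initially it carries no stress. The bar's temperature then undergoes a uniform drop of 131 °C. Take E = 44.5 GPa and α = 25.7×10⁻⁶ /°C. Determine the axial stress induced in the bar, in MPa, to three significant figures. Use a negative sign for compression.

Free thermal expansion αLΔT = 25.7e-6 · 6990 · -131 = -23.53 mm.
The walls impose strain ε = −(-23.53)/6990 = 3.3667e-03; σ = Eε = 44500 · 3.3667e-03 = 149.8 MPa.

150 MPa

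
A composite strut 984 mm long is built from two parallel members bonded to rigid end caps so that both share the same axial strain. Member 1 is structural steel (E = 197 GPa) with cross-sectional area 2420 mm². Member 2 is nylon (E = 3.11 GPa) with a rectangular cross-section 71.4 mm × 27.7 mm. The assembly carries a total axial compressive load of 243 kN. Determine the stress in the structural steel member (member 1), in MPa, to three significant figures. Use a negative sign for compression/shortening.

-99.1 MPa

A_2 = 1978 mm².
Equal strain + equilibrium ⇒ each member carries load in proportion to AE: A₁E₁ = 476700000 N, A₂E₂ = 6151000 N, ΣAE = 482900000 N.
σ₁ = P·E₁/ΣAE = -243000·197000/482900000 = -99.13 MPa.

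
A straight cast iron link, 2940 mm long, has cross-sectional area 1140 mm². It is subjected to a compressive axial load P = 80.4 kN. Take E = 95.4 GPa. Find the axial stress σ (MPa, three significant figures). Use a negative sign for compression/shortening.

σ = N/A = -80400/1140 = -70.53 MPa.

-70.5 MPa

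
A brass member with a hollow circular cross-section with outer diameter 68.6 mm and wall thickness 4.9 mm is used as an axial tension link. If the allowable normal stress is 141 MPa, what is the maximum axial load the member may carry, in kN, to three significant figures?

138 kN

A = 980.6 mm².
P_max = σ_allow · A = 141 · 980.6 = 138300 N = 138.3 kN.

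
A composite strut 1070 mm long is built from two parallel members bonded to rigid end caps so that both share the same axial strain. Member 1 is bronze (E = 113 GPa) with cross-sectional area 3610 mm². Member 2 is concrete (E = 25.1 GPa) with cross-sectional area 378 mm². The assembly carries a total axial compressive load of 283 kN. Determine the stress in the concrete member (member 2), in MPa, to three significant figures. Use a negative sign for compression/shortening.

Equal strain + equilibrium ⇒ each member carries load in proportion to AE: A₁E₁ = 407900000 N, A₂E₂ = 9488000 N, ΣAE = 417400000 N.
σ₂ = P·E₂/ΣAE = -283000·25100/417400000 = -17.02 MPa.

-17.0 MPa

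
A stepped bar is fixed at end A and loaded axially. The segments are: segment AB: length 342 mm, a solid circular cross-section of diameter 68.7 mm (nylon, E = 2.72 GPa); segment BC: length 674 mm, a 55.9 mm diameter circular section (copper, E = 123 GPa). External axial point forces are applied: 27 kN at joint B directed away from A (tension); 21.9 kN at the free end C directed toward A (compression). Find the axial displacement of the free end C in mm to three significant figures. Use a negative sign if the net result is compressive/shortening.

Internal axial forces (sectioning from the free end, tension +): N_BC = -21.9 kN, N_AB = 5.1 kN.
A_AB = 3707 mm².
A_BC = 2454 mm².
δ_AB = 5100·342/(3707·2720) = 0.173 mm
δ_BC = -21900·674/(2454·123000) = -0.0489 mm
δ = Σδ_i = 0.1241 mm.

0.124 mm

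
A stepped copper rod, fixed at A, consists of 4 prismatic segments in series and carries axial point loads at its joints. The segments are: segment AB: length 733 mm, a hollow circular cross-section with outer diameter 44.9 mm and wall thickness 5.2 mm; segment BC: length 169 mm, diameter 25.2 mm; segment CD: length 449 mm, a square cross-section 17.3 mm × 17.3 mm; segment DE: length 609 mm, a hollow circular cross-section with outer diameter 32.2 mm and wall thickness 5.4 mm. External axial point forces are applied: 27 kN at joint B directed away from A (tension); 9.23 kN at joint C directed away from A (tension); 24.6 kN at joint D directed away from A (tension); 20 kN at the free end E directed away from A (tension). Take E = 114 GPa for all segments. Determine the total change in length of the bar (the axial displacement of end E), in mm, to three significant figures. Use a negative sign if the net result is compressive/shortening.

1.78 mm

Internal axial forces (sectioning from the free end, tension +): N_DE = 20 kN, N_CD = 44.6 kN, N_BC = 53.83 kN, N_AB = 80.83 kN.
A_AB = 648.6 mm².
A_BC = 498.8 mm².
A_CD = 299.3 mm².
A_DE = 454.7 mm².
δ_AB = 80830·733/(648.6·114000) = 0.8014 mm
δ_BC = 53830·169/(498.8·114000) = 0.16 mm
δ_CD = 44600·449/(299.3·114000) = 0.5869 mm
δ_DE = 20000·609/(454.7·114000) = 0.235 mm
δ = Σδ_i = 1.783 mm.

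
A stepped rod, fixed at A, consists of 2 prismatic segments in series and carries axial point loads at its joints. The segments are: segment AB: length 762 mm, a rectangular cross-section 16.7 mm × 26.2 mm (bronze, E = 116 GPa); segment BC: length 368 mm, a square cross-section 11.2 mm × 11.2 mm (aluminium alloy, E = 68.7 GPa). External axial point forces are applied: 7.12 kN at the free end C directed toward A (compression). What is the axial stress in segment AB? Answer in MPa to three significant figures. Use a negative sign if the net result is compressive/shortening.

-16.3 MPa

Internal axial forces (sectioning from the free end, tension +): N_BC = -7.12 kN, N_AB = -7.12 kN.
A_AB = 437.5 mm².
σ_AB = N_AB/A_AB = -7120/437.5 = -16.27 MPa.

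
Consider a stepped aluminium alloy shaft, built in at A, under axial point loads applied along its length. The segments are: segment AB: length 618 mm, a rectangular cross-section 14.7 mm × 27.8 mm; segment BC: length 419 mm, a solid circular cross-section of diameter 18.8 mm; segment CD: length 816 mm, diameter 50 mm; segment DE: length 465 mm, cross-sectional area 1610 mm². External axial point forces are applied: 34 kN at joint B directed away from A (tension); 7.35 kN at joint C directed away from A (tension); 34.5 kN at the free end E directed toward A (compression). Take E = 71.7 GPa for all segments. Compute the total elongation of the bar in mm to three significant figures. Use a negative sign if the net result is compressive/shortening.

Internal axial forces (sectioning from the free end, tension +): N_DE = -34.5 kN, N_CD = -34.5 kN, N_BC = -27.15 kN, N_AB = 6.85 kN.
A_AB = 408.7 mm².
A_BC = 277.6 mm².
A_CD = 1963 mm².
δ_AB = 6850·618/(408.7·71700) = 0.1445 mm
δ_BC = -27150·419/(277.6·71700) = -0.5716 mm
δ_CD = -34500·816/(1963·71700) = -0.2 mm
δ_DE = -34500·465/(1610·71700) = -0.139 mm
δ = Σδ_i = -0.766 mm.

-0.766 mm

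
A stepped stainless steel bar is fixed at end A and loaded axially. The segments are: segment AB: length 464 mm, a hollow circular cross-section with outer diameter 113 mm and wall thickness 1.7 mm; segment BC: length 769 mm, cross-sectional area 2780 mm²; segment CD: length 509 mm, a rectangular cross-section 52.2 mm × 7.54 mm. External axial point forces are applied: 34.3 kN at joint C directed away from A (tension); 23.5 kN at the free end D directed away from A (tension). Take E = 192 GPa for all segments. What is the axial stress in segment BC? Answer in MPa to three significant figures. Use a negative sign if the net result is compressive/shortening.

20.8 MPa

Internal axial forces (sectioning from the free end, tension +): N_CD = 23.5 kN, N_BC = 57.8 kN, N_AB = 57.8 kN.
σ_BC = N_BC/A_BC = 57800/2780 = 20.79 MPa.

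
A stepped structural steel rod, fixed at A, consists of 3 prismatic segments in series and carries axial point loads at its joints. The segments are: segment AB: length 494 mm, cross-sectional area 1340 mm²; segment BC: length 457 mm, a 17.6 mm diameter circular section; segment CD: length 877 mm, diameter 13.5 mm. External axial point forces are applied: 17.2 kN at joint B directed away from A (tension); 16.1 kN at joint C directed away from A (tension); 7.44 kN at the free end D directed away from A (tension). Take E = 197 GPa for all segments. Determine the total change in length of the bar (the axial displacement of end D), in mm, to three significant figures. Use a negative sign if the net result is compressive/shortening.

0.532 mm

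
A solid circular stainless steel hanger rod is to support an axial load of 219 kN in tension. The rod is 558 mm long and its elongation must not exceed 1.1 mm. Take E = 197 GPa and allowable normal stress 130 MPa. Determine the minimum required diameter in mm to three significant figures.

46.3 mm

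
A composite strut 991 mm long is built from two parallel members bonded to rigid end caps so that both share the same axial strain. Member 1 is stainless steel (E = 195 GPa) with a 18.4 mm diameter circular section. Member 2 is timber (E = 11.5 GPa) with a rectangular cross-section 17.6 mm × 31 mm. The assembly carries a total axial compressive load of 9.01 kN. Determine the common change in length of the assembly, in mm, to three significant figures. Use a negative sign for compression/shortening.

-0.154 mm

A_1 = 265.9 mm².
A_2 = 545.6 mm².
Equal strain + equilibrium ⇒ each member carries load in proportion to AE: A₁E₁ = 51850000 N, A₂E₂ = 6274000 N, ΣAE = 58130000 N.
δ = PL/ΣAE = -9010·991/58130000 = -0.1536 mm.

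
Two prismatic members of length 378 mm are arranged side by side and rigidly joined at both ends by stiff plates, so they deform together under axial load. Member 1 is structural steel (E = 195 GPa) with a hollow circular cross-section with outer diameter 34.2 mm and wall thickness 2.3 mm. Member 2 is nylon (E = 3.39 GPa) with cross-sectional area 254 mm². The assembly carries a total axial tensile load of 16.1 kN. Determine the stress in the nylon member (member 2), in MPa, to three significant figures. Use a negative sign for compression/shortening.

1.19 MPa

A_1 = 230.5 mm².
Equal strain + equilibrium ⇒ each member carries load in proportion to AE: A₁E₁ = 44950000 N, A₂E₂ = 861100 N, ΣAE = 45810000 N.
σ₂ = P·E₂/ΣAE = 16100·3390/45810000 = 1.191 MPa.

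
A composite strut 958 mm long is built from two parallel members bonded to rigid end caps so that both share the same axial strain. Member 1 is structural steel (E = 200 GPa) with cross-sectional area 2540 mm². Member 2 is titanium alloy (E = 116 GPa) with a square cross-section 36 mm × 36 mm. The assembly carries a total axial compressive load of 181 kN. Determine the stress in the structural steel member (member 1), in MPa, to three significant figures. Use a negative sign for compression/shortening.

-55.0 MPa

A_2 = 1296 mm².
Equal strain + equilibrium ⇒ each member carries load in proportion to AE: A₁E₁ = 508000000 N, A₂E₂ = 150300000 N, ΣAE = 658300000 N.
σ₁ = P·E₁/ΣAE = -181000·200000/658300000 = -54.99 MPa.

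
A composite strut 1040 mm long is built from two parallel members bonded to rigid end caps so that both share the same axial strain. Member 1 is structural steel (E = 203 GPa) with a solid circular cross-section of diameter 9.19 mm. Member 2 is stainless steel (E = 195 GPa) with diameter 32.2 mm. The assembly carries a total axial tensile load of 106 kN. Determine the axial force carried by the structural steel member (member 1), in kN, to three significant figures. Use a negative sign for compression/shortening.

8.29 kN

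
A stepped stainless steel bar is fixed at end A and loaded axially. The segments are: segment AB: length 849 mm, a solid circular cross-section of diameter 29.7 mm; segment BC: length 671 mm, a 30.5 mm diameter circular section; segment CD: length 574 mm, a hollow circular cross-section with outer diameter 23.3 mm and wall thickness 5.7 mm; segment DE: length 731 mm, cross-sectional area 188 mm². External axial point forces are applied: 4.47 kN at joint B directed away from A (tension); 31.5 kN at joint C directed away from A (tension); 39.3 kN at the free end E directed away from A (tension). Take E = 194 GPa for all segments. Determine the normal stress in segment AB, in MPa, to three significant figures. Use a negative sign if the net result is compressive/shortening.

109 MPa

Internal axial forces (sectioning from the free end, tension +): N_DE = 39.3 kN, N_CD = 39.3 kN, N_BC = 70.8 kN, N_AB = 75.27 kN.
A_AB = 692.8 mm².
σ_AB = N_AB/A_AB = 75270/692.8 = 108.6 MPa.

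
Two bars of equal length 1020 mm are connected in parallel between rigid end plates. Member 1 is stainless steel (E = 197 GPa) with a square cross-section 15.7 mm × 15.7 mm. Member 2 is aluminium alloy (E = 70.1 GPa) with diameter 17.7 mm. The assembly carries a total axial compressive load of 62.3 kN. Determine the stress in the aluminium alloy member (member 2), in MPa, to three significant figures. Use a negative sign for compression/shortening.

A_1 = 246.5 mm².
A_2 = 246.1 mm².
Equal strain + equilibrium ⇒ each member carries load in proportion to AE: A₁E₁ = 48560000 N, A₂E₂ = 17250000 N, ΣAE = 65810000 N.
σ₂ = P·E₂/ΣAE = -62300·70100/65810000 = -66.36 MPa.

-66.4 MPa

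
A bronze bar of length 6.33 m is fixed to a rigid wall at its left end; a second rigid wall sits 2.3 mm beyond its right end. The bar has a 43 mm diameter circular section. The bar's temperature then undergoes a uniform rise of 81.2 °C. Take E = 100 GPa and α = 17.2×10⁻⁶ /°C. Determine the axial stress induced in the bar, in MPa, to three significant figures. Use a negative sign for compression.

Free thermal expansion αLΔT = 17.2e-6 · 6330 · 81.2 = 8.841 mm.
The walls engage after the gap closes; constrained expansion = 8.841 − 2.3 = 6.541 mm.
The walls impose strain ε = −(6.541)/6330 = -1.0333e-03; σ = Eε = 100000 · -1.0333e-03 = -103.3 MPa.

-103 MPa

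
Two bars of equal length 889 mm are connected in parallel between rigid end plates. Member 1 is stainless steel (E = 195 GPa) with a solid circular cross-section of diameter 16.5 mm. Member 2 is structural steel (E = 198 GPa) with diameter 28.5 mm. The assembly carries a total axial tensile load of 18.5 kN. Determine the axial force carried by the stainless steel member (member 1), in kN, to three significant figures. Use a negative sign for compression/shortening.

A_1 = 213.8 mm².
A_2 = 637.9 mm².
Equal strain + equilibrium ⇒ each member carries load in proportion to AE: A₁E₁ = 41700000 N, A₂E₂ = 126300000 N, ΣAE = 168000000 N.
F₁ = P·A₁E₁/ΣAE = 18500·41700000/168000000 = 4591 N.

4.59 kN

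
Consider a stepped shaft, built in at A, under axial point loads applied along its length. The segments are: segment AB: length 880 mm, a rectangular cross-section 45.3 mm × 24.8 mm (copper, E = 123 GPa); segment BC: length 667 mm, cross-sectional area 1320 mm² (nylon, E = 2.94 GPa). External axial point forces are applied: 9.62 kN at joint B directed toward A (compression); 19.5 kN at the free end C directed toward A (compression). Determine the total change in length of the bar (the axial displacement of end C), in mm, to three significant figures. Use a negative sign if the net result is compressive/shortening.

-3.54 mm

Internal axial forces (sectioning from the free end, tension +): N_BC = -19.5 kN, N_AB = -29.12 kN.
A_AB = 1123 mm².
δ_AB = -29120·880/(1123·123000) = -0.1854 mm
δ_BC = -19500·667/(1320·2940) = -3.351 mm
δ = Σδ_i = -3.537 mm.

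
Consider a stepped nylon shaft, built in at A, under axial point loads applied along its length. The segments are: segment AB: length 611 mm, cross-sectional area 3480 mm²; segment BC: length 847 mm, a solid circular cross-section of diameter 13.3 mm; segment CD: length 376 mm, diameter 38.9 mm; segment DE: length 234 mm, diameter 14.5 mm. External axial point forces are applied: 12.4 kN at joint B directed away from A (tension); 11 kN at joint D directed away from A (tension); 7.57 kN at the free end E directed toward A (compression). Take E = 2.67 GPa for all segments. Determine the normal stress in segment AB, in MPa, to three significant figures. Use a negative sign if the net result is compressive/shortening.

Internal axial forces (sectioning from the free end, tension +): N_DE = -7.57 kN, N_CD = 3.43 kN, N_BC = 3.43 kN, N_AB = 15.83 kN.
σ_AB = N_AB/A_AB = 15830/3480 = 4.549 MPa.

4.55 MPa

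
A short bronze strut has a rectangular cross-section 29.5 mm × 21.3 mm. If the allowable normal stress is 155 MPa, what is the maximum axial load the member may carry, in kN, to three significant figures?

A = 628.4 mm².
P_max = σ_allow · A = 155 · 628.4 = 97390 N = 97.39 kN.

97.4 kN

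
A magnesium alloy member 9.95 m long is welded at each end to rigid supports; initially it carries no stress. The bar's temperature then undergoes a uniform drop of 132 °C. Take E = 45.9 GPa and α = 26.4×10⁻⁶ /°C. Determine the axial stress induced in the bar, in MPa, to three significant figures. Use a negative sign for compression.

160 MPa

Free thermal expansion αLΔT = 26.4e-6 · 9950 · -132 = -34.67 mm.
The walls impose strain ε = −(-34.67)/9950 = 3.4848e-03; σ = Eε = 45900 · 3.4848e-03 = 160 MPa.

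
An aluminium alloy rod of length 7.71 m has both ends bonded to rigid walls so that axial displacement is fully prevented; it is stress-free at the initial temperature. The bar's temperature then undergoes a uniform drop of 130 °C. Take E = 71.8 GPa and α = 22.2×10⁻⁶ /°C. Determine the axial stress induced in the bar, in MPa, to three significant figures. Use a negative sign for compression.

Free thermal expansion αLΔT = 22.2e-6 · 7710 · -130 = -22.25 mm.
The walls impose strain ε = −(-22.25)/7710 = 2.8860e-03; σ = Eε = 71800 · 2.8860e-03 = 207.2 MPa.

207 MPa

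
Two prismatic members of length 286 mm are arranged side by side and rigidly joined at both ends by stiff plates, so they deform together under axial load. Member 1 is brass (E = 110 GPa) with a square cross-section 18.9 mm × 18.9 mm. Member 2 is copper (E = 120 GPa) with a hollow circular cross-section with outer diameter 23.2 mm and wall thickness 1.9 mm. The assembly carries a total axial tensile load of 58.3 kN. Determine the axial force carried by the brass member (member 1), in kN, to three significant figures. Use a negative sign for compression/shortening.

42.0 kN

A_1 = 357.2 mm².
A_2 = 127.1 mm².
Equal strain + equilibrium ⇒ each member carries load in proportion to AE: A₁E₁ = 39290000 N, A₂E₂ = 15260000 N, ΣAE = 54550000 N.
F₁ = P·A₁E₁/ΣAE = 58300·39290000/54550000 = 41990 N.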